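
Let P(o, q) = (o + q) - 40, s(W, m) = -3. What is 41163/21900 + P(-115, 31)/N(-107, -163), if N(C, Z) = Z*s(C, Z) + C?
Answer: 2168111/1394300 ≈ 1.5550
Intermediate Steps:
P(o, q) = -40 + o + q
N(C, Z) = C - 3*Z (N(C, Z) = Z*(-3) + C = -3*Z + C = C - 3*Z)
41163/21900 + P(-115, 31)/N(-107, -163) = 41163/21900 + (-40 - 115 + 31)/(-107 - 3*(-163)) = 41163*(1/21900) - 124/(-107 + 489) = 13721/7300 - 124/382 = 13721/7300 - 124*1/382 = 13721/7300 - 62/191 = 2168111/1394300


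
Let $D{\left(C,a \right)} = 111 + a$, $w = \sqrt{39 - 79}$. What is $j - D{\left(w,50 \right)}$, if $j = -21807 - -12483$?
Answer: $-9485$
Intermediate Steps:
$w = 2 i \sqrt{10}$ ($w = \sqrt{-40} = 2 i \sqrt{10} \approx 6.3246 i$)
$j = -9324$ ($j = -21807 + 12483 = -9324$)
$j - D{\left(w,50 \right)} = -9324 - \left(111 + 50\right) = -9324 - 161 = -9485$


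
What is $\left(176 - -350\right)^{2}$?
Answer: $276676$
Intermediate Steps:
$\left(176 - -350\right)^{2} = \left(176 + 350\right)^{2} = 526^{2} = 276676$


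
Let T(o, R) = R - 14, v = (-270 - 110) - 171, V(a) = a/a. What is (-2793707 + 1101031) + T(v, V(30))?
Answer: -1692689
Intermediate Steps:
V(a) = 1
v = -551 (v = -380 - 171 = -551)
T(o, R) = -14 + R
(-2793707 + 1101031) + T(v, V(30)) = (-2793707 + 1101031) + (-14 + 1) = -1692676 - 13 = -1692689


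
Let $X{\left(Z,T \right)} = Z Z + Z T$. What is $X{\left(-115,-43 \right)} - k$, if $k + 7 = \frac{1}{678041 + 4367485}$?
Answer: $\frac{91712526101}{5045526} \approx 18177.0$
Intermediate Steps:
$X{\left(Z,T \right)} = Z^{2} + T Z$
$k = - \frac{35318681}{5045526}$ ($k = -7 + \frac{1}{678041 + 4367485} = -7 + \frac{1}{5045526} = - \frac{35318681}{5045526} \approx -7.0$)
$X{\left(-115,-43 \right)} - k = - 115 \left(-43 - 115\right) - - \frac{35318681}{5045526} = \left(-115\right) \left(-158\right) + \frac{35318681}{5045526} = 18170 + \frac{35318681}{5045526} = \frac{91712526101}{5045526}$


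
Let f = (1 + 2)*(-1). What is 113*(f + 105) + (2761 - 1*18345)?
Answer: -4058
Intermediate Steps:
f = -3 (f = 3*(-1) = -3)
113*(f + 105) + (2761 - 1*18345) = 113*(-3 + 105) + (2761 - 1*18345) = 113*102 + (2761 - 18345) = 11526 - 15584 = -4058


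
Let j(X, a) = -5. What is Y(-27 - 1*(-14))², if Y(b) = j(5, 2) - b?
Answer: 64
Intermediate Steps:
Y(b) = -5 - b
Y(-27 - 1*(-14))² = (-5 - (-27 - 1*(-14)))² = (-5 - (-27 + 14))² = (-5 - 1*(-13))² = (-5 + 13)² = 8² = 64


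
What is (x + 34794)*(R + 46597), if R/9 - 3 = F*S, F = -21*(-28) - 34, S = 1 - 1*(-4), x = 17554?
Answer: 3745708792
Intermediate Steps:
S = 5 (S = 1 + 4 = 5)
F = 554 (F = 588 - 34 = 554)
R = 24957 (R = 27 + 9*(554*5) = 27 + 9*2770 = 27 + 24930 = 24957)
(x + 34794)*(R + 46597) = (17554 + 34794)*(24957 + 46597) = 52348*71554 = 3745708792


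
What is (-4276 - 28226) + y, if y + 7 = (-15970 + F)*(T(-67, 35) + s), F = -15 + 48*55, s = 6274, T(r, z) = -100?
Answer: -82424539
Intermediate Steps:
F = 2625 (F = -15 + 2640 = 2625)
y = -82392037 (y = -7 + (-15970 + 2625)*(-100 + 6274) = -7 - 13345*6174 = -7 - 82392030 = -82392037)
(-4276 - 28226) + y = (-4276 - 28226) - 82392037 = -32502 - 82392037 = -82424539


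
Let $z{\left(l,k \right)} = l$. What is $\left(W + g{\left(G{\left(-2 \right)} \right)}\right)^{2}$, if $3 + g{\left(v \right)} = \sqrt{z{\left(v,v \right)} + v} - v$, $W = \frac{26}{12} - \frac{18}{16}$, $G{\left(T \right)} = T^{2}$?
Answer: $\frac{25057}{576} - \frac{143 \sqrt{2}}{6} \approx 9.7963$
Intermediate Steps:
$W = \frac{25}{24}$ ($W = 26 \cdot \frac{1}{12} - \frac{9}{8} = \frac{13}{6} - \frac{9}{8} = \frac{25}{24} \approx 1.0417$)
$g{\left(v \right)} = -3 - v + \sqrt{2} \sqrt{v}$ ($g{\left(v \right)} = -3 - \left(v - \sqrt{v + v}\right) = -3 - \left(v - \sqrt{2} \sqrt{v}\right) = -3 + \left(\sqrt{2} \sqrt{v} - v\right) = -3 + \left(- v + \sqrt{2} \sqrt{v}\right) = -3 - v + \sqrt{2} \sqrt{v}$)
$\left(W + g{\left(G{\left(-2 \right)} \right)}\right)^{2} = \left(\frac{25}{24} - \left(7 - \sqrt{2} \sqrt{\left(-2\right)^{2}}\right)\right)^{2} = \left(\frac{25}{24} - \left(7 - \sqrt{2} \sqrt{4}\right)\right)^{2} = \left(\frac{25}{24} - \left(7 - \sqrt{2} \cdot 2\right)\right)^{2} = \left(\frac{25}{24} - \left(7 - 2 \sqrt{2}\right)\right)^{2} = \left(- \frac{143}{24} + 2 \sqrt{2}\right)^{2}$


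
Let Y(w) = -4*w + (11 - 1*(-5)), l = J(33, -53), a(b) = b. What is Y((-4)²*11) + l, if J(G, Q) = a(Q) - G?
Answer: -774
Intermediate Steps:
J(G, Q) = Q - G
l = -86 (l = -53 - 1*33 = -53 - 33 = -86)
Y(w) = 16 - 4*w (Y(w) = -4*w + (11 + 5) = -4*w + 16 = 16 - 4*w)
Y((-4)²*11) + l = (16 - 4*(-4)²*11) - 86 = (16 - 64*11) - 86 = (16 - 4*176) - 86 = (16 - 704) - 86 = -688 - 86 = -774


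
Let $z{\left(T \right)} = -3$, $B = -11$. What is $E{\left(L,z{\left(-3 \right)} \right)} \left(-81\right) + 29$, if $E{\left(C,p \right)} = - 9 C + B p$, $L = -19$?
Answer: $-16495$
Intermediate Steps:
$E{\left(C,p \right)} = - 11 p - 9 C$ ($E{\left(C,p \right)} = - 9 C - 11 p = - 11 p - 9 C$)
$E{\left(L,z{\left(-3 \right)} \right)} \left(-81\right) + 29 = \left(\left(-11\right) \left(-3\right) - -171\right) \left(-81\right) + 29 = \left(33 + 171\right) \left(-81\right) + 29 = 204 \left(-81\right) + 29 = -16524 + 29 = -16495$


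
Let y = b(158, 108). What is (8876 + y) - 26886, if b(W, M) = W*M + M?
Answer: -838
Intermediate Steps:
b(W, M) = M + M*W (b(W, M) = M*W + M = M + M*W)
y = 17172 (y = 108*(1 + 158) = 108*159 = 17172)
(8876 + y) - 26886 = (8876 + 17172) - 26886 = 26048 - 26886 = -838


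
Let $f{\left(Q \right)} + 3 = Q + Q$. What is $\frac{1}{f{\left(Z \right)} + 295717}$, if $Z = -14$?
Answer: $\frac{1}{295686} \approx 3.382 \cdot 10^{-6}$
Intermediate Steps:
$f{\left(Q \right)} = -3 + 2 Q$ ($f{\left(Q \right)} = -3 + \left(Q + Q\right) = -3 + 2 Q$)
$\frac{1}{f{\left(Z \right)} + 295717} = \frac{1}{\left(-3 + 2 \left(-14\right)\right) + 295717} = \frac{1}{\left(-3 - 28\right) + 295717} = \frac{1}{-31 + 295717} = \frac{1}{295686}$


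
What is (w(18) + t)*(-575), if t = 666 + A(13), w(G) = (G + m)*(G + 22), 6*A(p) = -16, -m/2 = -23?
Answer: -5560250/3 ≈ -1.8534e+6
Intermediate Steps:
m = 46 (m = -2*(-23) = 46)
A(p) = -8/3 (A(p) = (1/6)*(-16) = -8/3)
w(G) = (22 + G)*(46 + G) (w(G) = (G + 46)*(G + 22) = (46 + G)*(22 + G) = (22 + G)*(46 + G))
t = 1990/3 (t = 666 - 8/3 = 1990/3 ≈ 663.33)
(w(18) + t)*(-575) = ((1012 + 18**2 + 68*18) + 1990/3)*(-575) = ((1012 + 324 + 1224) + 1990/3)*(-575) = (2560 + 1990/3)*(-575) = (9670/3)*(-575) = -5560250/3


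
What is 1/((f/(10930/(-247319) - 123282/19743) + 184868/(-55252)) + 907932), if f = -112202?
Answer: 70689804652954/65442568967678557649 ≈ 1.0802e-6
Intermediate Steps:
1/((f/(10930/(-247319) - 123282/19743) + 184868/(-55252)) + 907932) = 1/((-112202/(10930/(-247319) - 123282/19743) + 184868/(-55252)) + 907932) = 1/((-112202/(10930*(-1/247319) - 123282*1/19743) + 184868*(-1/55252)) + 907932) = 1/((-112202/(-10930/247319 - 41094/6581) - 46217/13813) + 907932) = 1/((-112202/(-10235257316/1627606339) - 46217/13813) + 907932) = 1/((-112202*(-1627606339/10235257316) - 46217/13813) + 907932) = 1/((91310343224239/5117628658 - 46217/13813) + 907932) = 1/(1261033249512726521/70689804652954 + 907932) = 1/(65442568967678557649/70689804652954) = 70689804652954/65442568967678557649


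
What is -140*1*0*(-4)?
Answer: 0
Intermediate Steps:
-140*1*0*(-4) = -0*(-4) = -140*0 = 0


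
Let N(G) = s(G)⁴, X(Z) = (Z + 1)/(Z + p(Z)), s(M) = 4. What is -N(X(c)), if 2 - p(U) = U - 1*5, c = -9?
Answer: -256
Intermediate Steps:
p(U) = 7 - U (p(U) = 2 - (U - 1*5) = 2 - (U - 5) = 2 - (-5 + U) = 2 + (5 - U) = 7 - U)
X(Z) = ⅐ + Z/7 (X(Z) = (Z + 1)/(Z + (7 - Z)) = (1 + Z)/7 = (1 + Z)*(⅐) = ⅐ + Z/7)
N(G) = 256 (N(G) = 4⁴ = 256)
-N(X(c)) = -1*256 = -256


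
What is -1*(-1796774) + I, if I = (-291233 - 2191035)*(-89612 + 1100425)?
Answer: -2509106967110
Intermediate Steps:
I = -2509108763884 (I = -2482268*1010813 = -2509108763884)
-1*(-1796774) + I = -1*(-1796774) - 2509108763884 = 1796774 - 2509108763884 = -2509106967110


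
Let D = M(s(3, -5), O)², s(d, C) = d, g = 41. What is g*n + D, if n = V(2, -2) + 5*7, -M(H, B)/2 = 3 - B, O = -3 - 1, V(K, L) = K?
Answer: 1713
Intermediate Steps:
O = -4
M(H, B) = -6 + 2*B (M(H, B) = -2*(3 - B) = -6 + 2*B)
n = 37 (n = 2 + 5*7 = 2 + 35 = 37)
D = 196 (D = (-6 + 2*(-4))² = (-6 - 8)² = (-14)² = 196)
g*n + D = 41*37 + 196 = 1517 + 196 = 1713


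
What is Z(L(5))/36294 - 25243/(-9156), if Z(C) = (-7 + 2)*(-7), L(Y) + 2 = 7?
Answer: 152748317/55384644 ≈ 2.7580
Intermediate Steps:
L(Y) = 5 (L(Y) = -2 + 7 = 5)
Z(C) = 35 (Z(C) = -5*(-7) = 35)
Z(L(5))/36294 - 25243/(-9156) = 35/36294 - 25243/(-9156) = 35*(1/36294) - 25243*(-1/9156) = 35/36294 + 25243/9156 = 152748317/55384644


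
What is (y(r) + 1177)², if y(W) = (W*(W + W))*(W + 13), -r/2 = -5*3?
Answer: 6174344929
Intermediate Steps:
r = 30 (r = -(-10)*3 = -2*(-15) = 30)
y(W) = 2*W²*(13 + W) (y(W) = (W*(2*W))*(13 + W) = (2*W²)*(13 + W) = 2*W²*(13 + W))
(y(r) + 1177)² = (2*30²*(13 + 30) + 1177)² = (2*900*43 + 1177)² = (77400 + 1177)² = 78577² = 6174344929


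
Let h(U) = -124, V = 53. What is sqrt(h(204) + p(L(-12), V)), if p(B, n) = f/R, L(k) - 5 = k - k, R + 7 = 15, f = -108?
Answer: 5*I*sqrt(22)/2 ≈ 11.726*I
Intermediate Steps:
R = 8 (R = -7 + 15 = 8)
L(k) = 5 (L(k) = 5 + (k - k) = 5 + 0 = 5)
p(B, n) = -27/2 (p(B, n) = -108/8 = -108*1/8 = -27/2)
sqrt(h(204) + p(L(-12), V)) = sqrt(-124 - 27/2) = sqrt(-275/2) = 5*I*sqrt(22)/2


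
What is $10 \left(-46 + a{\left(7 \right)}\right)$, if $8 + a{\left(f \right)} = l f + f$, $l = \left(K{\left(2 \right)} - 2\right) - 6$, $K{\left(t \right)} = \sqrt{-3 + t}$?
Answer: $-1030 + 70 i \approx -1030.0 + 70.0 i$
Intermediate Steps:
$l = -8 + i$ ($l = \left(\sqrt{-3 + 2} - 2\right) - 6 = \left(\sqrt{-1} - 2\right) - 6 = \left(i - 2\right) - 6 = \left(-2 + i\right) - 6 = -8 + i \approx -8.0 + 1.0 i$)
$a{\left(f \right)} = -8 + f + f \left(-8 + i\right)$ ($a{\left(f \right)} = -8 + \left(\left(-8 + i\right) f + f\right) = -8 + \left(f \left(-8 + i\right) + f\right) = -8 + \left(f + f \left(-8 + i\right)\right) = -8 + f + f \left(-8 + i\right)$)
$10 \left(-46 + a{\left(7 \right)}\right) = 10 \left(-46 - \left(8 - 7 \left(-7 + i\right)\right)\right) = 10 \left(-46 - \left(57 - 7 i\right)\right) = 10 \left(-103 + 7 i\right) = -1030 + 70 i$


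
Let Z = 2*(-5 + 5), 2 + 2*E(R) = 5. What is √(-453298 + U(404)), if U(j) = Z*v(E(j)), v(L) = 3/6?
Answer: I*√453298 ≈ 673.27*I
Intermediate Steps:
E(R) = 3/2 (E(R) = -1 + (½)*5 = -1 + 5/2 = 3/2)
Z = 0 (Z = 2*0 = 0)
v(L) = ½ (v(L) = 3*(⅙) = ½)
U(j) = 0 (U(j) = 0*(½) = 0)
√(-453298 + U(404)) = √(-453298 + 0) = √(-453298) = I*√453298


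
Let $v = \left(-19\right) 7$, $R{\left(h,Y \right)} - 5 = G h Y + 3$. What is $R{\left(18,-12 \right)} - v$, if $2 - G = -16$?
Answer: $-3747$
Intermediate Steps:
$G = 18$ ($G = 2 - -16 = 2 + 16 = 18$)
$R{\left(h,Y \right)} = 8 + 18 Y h$ ($R{\left(h,Y \right)} = 5 + \left(18 h Y + 3\right) = 5 + \left(18 Y h + 3\right) = 5 + \left(3 + 18 Y h\right) = 8 + 18 Y h$)
$v = -133$
$R{\left(18,-12 \right)} - v = \left(8 + 18 \left(-12\right) 18\right) - -133 = \left(8 - 3888\right) + 133 = -3880 + 133 = -3747$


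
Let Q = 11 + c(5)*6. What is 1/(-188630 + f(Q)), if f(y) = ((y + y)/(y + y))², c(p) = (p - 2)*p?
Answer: -1/188629 ≈ -5.3014e-6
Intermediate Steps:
c(p) = p*(-2 + p) (c(p) = (-2 + p)*p = p*(-2 + p))
Q = 101 (Q = 11 + (5*(-2 + 5))*6 = 11 + (5*3)*6 = 11 + 15*6 = 11 + 90 = 101)
f(y) = 1 (f(y) = ((2*y)/((2*y)))² = ((2*y)*(1/(2*y)))² = 1² = 1)
1/(-188630 + f(Q)) = 1/(-188630 + 1) = 1/(-188629) = -1/188629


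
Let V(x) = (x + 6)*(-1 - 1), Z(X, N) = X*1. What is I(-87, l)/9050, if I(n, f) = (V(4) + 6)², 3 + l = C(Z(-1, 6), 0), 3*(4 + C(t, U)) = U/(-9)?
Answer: 98/4525 ≈ 0.021657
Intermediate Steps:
Z(X, N) = X
V(x) = -12 - 2*x (V(x) = (6 + x)*(-2) = -12 - 2*x)
C(t, U) = -4 - U/27 (C(t, U) = -4 + (U/(-9))/3 = -4 + (U*(-⅑))/3 = -4 + (-U/9)/3 = -4 - U/27)
l = -7 (l = -3 + (-4 - 1/27*0) = -3 + (-4 + 0) = -3 - 4 = -7)
I(n, f) = 196 (I(n, f) = ((-12 - 2*4) + 6)² = ((-12 - 8) + 6)² = (-20 + 6)² = (-14)² = 196)
I(-87, l)/9050 = 196/9050 = 196*(1/9050) = 98/4525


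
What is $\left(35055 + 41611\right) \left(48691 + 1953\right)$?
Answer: $3882672904$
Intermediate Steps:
$\left(35055 + 41611\right) \left(48691 + 1953\right) = 76666 \cdot 50644 = 3882672904$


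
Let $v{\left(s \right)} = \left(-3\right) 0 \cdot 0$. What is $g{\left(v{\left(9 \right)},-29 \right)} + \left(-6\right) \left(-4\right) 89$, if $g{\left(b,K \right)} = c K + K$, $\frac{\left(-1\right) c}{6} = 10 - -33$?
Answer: $9589$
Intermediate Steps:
$v{\left(s \right)} = 0$ ($v{\left(s \right)} = 0 \cdot 0 = 0$)
$c = -258$ ($c = - 6 \left(10 - -33\right) = - 6 \left(10 + 33\right) = \left(-6\right) 43 = -258$)
$g{\left(b,K \right)} = - 257 K$ ($g{\left(b,K \right)} = - 258 K + K = - 257 K$)
$g{\left(v{\left(9 \right)},-29 \right)} + \left(-6\right) \left(-4\right) 89 = \left(-257\right) \left(-29\right) + \left(-6\right) \left(-4\right) 89 = 7453 + 24 \cdot 89 = 7453 + 2136 = 9589$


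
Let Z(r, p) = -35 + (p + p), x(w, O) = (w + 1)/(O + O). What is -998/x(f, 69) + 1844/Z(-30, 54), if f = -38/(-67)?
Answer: -224471488/2555 ≈ -87856.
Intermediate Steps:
f = 38/67 (f = -38*(-1/67) = 38/67 ≈ 0.56716)
x(w, O) = (1 + w)/(2*O) (x(w, O) = (1 + w)/((2*O)) = (1 + w)*(1/(2*O)) = (1 + w)/(2*O))
Z(r, p) = -35 + 2*p
-998/x(f, 69) + 1844/Z(-30, 54) = -998*138/(1 + 38/67) + 1844/(-35 + 2*54) = -998/((1/2)*(1/69)*(105/67)) + 1844/(-35 + 108) = -998/35/3082 + 1844/73 = -998*3082/35 + 1844*(1/73) = -3075836/35 + 1844/73 = -224471488/2555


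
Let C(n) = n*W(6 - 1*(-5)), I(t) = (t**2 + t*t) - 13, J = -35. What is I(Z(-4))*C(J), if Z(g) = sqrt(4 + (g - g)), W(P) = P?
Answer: 1925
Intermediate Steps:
Z(g) = 2 (Z(g) = sqrt(4 + 0) = sqrt(4) = 2)
I(t) = -13 + 2*t**2 (I(t) = (t**2 + t**2) - 13 = 2*t**2 - 13 = -13 + 2*t**2)
C(n) = 11*n (C(n) = n*(6 - 1*(-5)) = n*(6 + 5) = n*11 = 11*n)
I(Z(-4))*C(J) = (-13 + 2*2**2)*(11*(-35)) = (-13 + 2*4)*(-385) = (-13 + 8)*(-385) = -5*(-385) = 1925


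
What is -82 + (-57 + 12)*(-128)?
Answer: 5678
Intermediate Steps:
-82 + (-57 + 12)*(-128) = -82 - 45*(-128) = -82 + 5760 = 5678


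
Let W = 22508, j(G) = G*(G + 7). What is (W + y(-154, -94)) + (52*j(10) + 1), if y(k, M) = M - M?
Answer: 31349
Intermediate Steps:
j(G) = G*(7 + G)
y(k, M) = 0
(W + y(-154, -94)) + (52*j(10) + 1) = (22508 + 0) + (52*(10*(7 + 10)) + 1) = 22508 + (52*(10*17) + 1) = 22508 + (52*170 + 1) = 22508 + (8840 + 1) = 22508 + 8841 = 31349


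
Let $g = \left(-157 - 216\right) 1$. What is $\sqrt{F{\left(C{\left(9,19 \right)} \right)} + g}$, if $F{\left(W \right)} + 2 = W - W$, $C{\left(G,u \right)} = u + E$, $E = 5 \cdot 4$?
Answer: $5 i \sqrt{15} \approx 19.365 i$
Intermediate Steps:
$E = 20$
$C{\left(G,u \right)} = 20 + u$ ($C{\left(G,u \right)} = u + 20 = 20 + u$)
$F{\left(W \right)} = -2$ ($F{\left(W \right)} = -2 + \left(W - W\right) = -2 + 0 = -2$)
$g = -373$ ($g = \left(-373\right) 1 = -373$)
$\sqrt{F{\left(C{\left(9,19 \right)} \right)} + g} = \sqrt{-2 - 373} = \sqrt{-375} = 5 i \sqrt{15}$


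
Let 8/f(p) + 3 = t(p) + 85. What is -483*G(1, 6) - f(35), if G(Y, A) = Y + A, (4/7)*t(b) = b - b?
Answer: -138625/41 ≈ -3381.1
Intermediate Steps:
t(b) = 0 (t(b) = 7*(b - b)/4 = (7/4)*0 = 0)
G(Y, A) = A + Y
f(p) = 4/41 (f(p) = 8/(-3 + (0 + 85)) = 8/(-3 + 85) = 8/82 = 8*(1/82) = 4/41)
-483*G(1, 6) - f(35) = -483*(6 + 1) - 1*4/41 = -483*7 - 4/41 = -3381 - 4/41 = -138625/41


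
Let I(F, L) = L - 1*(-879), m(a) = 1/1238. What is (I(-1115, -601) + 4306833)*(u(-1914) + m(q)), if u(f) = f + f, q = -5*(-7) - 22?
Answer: -20411670376993/1238 ≈ -1.6488e+10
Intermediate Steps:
q = 13 (q = 35 - 22 = 13)
m(a) = 1/1238
u(f) = 2*f
I(F, L) = 879 + L (I(F, L) = L + 879 = 879 + L)
(I(-1115, -601) + 4306833)*(u(-1914) + m(q)) = ((879 - 601) + 4306833)*(2*(-1914) + 1/1238) = (278 + 4306833)*(-3828 + 1/1238) = 4307111*(-4739063/1238) = -20411670376993/1238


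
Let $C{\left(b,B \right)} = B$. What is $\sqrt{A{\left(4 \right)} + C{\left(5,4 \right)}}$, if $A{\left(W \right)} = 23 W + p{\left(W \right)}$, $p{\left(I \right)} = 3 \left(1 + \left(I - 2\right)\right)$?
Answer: $\sqrt{105} \approx 10.247$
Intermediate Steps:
$p{\left(I \right)} = -3 + 3 I$ ($p{\left(I \right)} = 3 \left(1 + \left(I - 2\right)\right) = 3 \left(1 + \left(-2 + I\right)\right) = 3 \left(-1 + I\right) = -3 + 3 I$)
$A{\left(W \right)} = -3 + 26 W$ ($A{\left(W \right)} = 23 W + \left(-3 + 3 W\right) = -3 + 26 W$)
$\sqrt{A{\left(4 \right)} + C{\left(5,4 \right)}} = \sqrt{\left(-3 + 26 \cdot 4\right) + 4} = \sqrt{\left(-3 + 104\right) + 4} = \sqrt{101 + 4} = \sqrt{105}$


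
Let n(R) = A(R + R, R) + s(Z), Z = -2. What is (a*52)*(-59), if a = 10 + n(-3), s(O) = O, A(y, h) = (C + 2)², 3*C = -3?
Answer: -27612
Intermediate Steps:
C = -1 (C = (⅓)*(-3) = -1)
A(y, h) = 1 (A(y, h) = (-1 + 2)² = 1² = 1)
n(R) = -1 (n(R) = 1 - 2 = -1)
a = 9 (a = 10 - 1 = 9)
(a*52)*(-59) = (9*52)*(-59) = 468*(-59) = -27612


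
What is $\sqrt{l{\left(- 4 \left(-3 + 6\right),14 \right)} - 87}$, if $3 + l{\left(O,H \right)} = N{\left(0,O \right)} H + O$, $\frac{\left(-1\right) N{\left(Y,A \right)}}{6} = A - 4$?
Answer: $3 \sqrt{138} \approx 35.242$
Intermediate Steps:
$N{\left(Y,A \right)} = 24 - 6 A$ ($N{\left(Y,A \right)} = - 6 \left(A - 4\right) = - 6 \left(-4 + A\right) = 24 - 6 A$)
$l{\left(O,H \right)} = -3 + O + H \left(24 - 6 O\right)$ ($l{\left(O,H \right)} = -3 + \left(\left(24 - 6 O\right) H + O\right) = -3 + \left(H \left(24 - 6 O\right) + O\right) = -3 + \left(O + H \left(24 - 6 O\right)\right) = -3 + O + H \left(24 - 6 O\right)$)
$\sqrt{l{\left(- 4 \left(-3 + 6\right),14 \right)} - 87} = \sqrt{\left(-3 - 4 \left(-3 + 6\right) - 84 \left(-4 - 4 \left(-3 + 6\right)\right)\right) - 87} = \sqrt{\left(-3 - 12 - 84 \left(-4 - 12\right)\right) - 87} = \sqrt{\left(-3 - 12 - 84 \left(-16\right)\right) - 87} = \sqrt{\left(-3 - 12 + 1344\right) - 87} = \sqrt{1329 - 87} = \sqrt{1242} = 3 \sqrt{138}$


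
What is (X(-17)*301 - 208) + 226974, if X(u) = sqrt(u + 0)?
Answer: 226766 + 301*I*sqrt(17) ≈ 2.2677e+5 + 1241.1*I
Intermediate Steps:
X(u) = sqrt(u)
(X(-17)*301 - 208) + 226974 = (sqrt(-17)*301 - 208) + 226974 = ((I*sqrt(17))*301 - 208) + 226974 = (301*I*sqrt(17) - 208) + 226974 = (-208 + 301*I*sqrt(17)) + 226974 = 226766 + 301*I*sqrt(17)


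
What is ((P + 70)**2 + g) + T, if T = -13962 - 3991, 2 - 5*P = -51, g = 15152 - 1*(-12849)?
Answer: 413609/25 ≈ 16544.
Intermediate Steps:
g = 28001 (g = 15152 + 12849 = 28001)
P = 53/5 (P = 2/5 - 1/5*(-51) = 2/5 + 51/5 = 53/5 ≈ 10.600)
T = -17953
((P + 70)**2 + g) + T = ((53/5 + 70)**2 + 28001) - 17953 = ((403/5)**2 + 28001) - 17953 = (162409/25 + 28001) - 17953 = 862434/25 - 17953 = 413609/25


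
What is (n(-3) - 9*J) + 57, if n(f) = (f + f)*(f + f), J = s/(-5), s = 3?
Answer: 492/5 ≈ 98.400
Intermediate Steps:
J = -⅗ (J = 3/(-5) = 3*(-⅕) = -⅗ ≈ -0.60000)
n(f) = 4*f² (n(f) = (2*f)*(2*f) = 4*f²)
(n(-3) - 9*J) + 57 = (4*(-3)² - 9*(-⅗)) + 57 = (4*9 + 27/5) + 57 = (36 + 27/5) + 57 = 207/5 + 57 = 492/5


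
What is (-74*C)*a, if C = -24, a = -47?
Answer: -83472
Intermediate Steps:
(-74*C)*a = -74*(-24)*(-47) = 1776*(-47) = -83472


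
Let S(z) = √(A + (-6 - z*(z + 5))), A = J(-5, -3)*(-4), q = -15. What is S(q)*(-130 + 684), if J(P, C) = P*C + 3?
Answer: 1108*I*√57 ≈ 8365.2*I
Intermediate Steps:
J(P, C) = 3 + C*P (J(P, C) = C*P + 3 = 3 + C*P)
A = -72 (A = (3 - 3*(-5))*(-4) = (3 + 15)*(-4) = 18*(-4) = -72)
S(z) = √(-78 - z*(5 + z)) (S(z) = √(-72 + (-6 - z*(z + 5))) = √(-72 + (-6 - z*(5 + z))) = √(-78 - z*(5 + z)))
S(q)*(-130 + 684) = √(-78 - 1*(-15)² - 5*(-15))*(-130 + 684) = √(-78 - 1*225 + 75)*554 = √(-78 - 225 + 75)*554 = √(-228)*554 = (2*I*√57)*554 = 1108*I*√57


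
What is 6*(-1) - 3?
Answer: -9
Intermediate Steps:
6*(-1) - 3 = -6 - 3 = -9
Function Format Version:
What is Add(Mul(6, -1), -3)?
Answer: -9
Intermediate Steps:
Add(Mul(6, -1), -3) = Add(-6, -3) = -9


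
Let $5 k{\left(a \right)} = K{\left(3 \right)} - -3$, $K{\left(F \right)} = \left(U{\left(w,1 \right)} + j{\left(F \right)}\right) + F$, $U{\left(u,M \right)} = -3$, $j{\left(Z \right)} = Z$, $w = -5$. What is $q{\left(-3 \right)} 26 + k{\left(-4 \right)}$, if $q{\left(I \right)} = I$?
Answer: $- \frac{384}{5} \approx -76.8$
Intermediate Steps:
$K{\left(F \right)} = -3 + 2 F$ ($K{\left(F \right)} = \left(-3 + F\right) + F = -3 + 2 F$)
$k{\left(a \right)} = \frac{6}{5}$ ($k{\left(a \right)} = \frac{\left(-3 + 2 \cdot 3\right) - -3}{5} = \frac{\left(-3 + 6\right) + 3}{5} = \frac{3 + 3}{5} = \frac{1}{5} \cdot 6 = \frac{6}{5}$)
$q{\left(-3 \right)} 26 + k{\left(-4 \right)} = \left(-3\right) 26 + \frac{6}{5} = -78 + \frac{6}{5} = - \frac{384}{5}$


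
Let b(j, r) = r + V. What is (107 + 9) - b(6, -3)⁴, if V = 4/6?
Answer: 6995/81 ≈ 86.358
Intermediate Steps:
V = ⅔ (V = 4*(⅙) = ⅔ ≈ 0.66667)
b(j, r) = ⅔ + r (b(j, r) = r + ⅔ = ⅔ + r)
(107 + 9) - b(6, -3)⁴ = (107 + 9) - (⅔ - 3)⁴ = 116 - (-7/3)⁴ = 116 - 1*2401/81 = 116 - 2401/81 = 6995/81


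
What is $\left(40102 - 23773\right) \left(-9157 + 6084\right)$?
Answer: $-50179017$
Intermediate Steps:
$\left(40102 - 23773\right) \left(-9157 + 6084\right) = 16329 \left(-3073\right) = -50179017$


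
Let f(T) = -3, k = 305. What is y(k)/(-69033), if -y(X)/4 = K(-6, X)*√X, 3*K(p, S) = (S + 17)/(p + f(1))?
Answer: -1288*√305/1863891 ≈ -0.012068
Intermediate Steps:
K(p, S) = (17 + S)/(3*(-3 + p)) (K(p, S) = ((S + 17)/(p - 3))/3 = ((17 + S)/(-3 + p))/3 = (17 + S)/(3*(-3 + p)))
y(X) = -4*√X*(-17/27 - X/27) (y(X) = -4*(17 + X)/(3*(-3 - 6))*√X = -4*(⅓)*(17 + X)/(-9)*√X = -4*(⅓)*(-⅑)*(17 + X)*√X = -4*(-17/27 - X/27)*√X = -4*√X*(-17/27 - X/27))
y(k)/(-69033) = (4*√305*(17 + 305)/27)/(-69033) = ((4/27)*√305*322)*(-1/69033) = (1288*√305/27)*(-1/69033) = -1288*√305/1863891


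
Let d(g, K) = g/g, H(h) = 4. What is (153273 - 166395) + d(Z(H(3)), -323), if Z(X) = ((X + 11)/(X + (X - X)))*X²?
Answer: -13121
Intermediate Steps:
Z(X) = X*(11 + X) (Z(X) = ((11 + X)/(X + 0))*X² = ((11 + X)/X)*X² = X*(11 + X))
d(g, K) = 1
(153273 - 166395) + d(Z(H(3)), -323) = (153273 - 166395) + 1 = -13122 + 1 = -13121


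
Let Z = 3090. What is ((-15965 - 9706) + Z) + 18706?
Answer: -3875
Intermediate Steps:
((-15965 - 9706) + Z) + 18706 = ((-15965 - 9706) + 3090) + 18706 = (-25671 + 3090) + 18706 = -22581 + 18706 = -3875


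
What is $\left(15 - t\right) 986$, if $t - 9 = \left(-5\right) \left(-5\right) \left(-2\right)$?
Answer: $55216$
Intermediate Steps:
$t = -41$ ($t = 9 + \left(-5\right) \left(-5\right) \left(-2\right) = 9 + 25 \left(-2\right) = 9 - 50 = -41$)
$\left(15 - t\right) 986 = \left(15 - -41\right) 986 = \left(15 + 41\right) 986 = 56 \cdot 986 = 55216$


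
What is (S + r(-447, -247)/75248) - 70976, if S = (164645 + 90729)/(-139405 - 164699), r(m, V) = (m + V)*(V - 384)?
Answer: -101502831936793/1430201112 ≈ -70971.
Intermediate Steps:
r(m, V) = (-384 + V)*(V + m) (r(m, V) = (V + m)*(-384 + V) = (-384 + V)*(V + m))
S = -127687/152052 (S = 255374/(-304104) = 255374*(-1/304104) = -127687/152052 ≈ -0.83976)
(S + r(-447, -247)/75248) - 70976 = (-127687/152052 + ((-247)² - 384*(-247) - 384*(-447) - 247*(-447))/75248) - 70976 = (-127687/152052 + (61009 + 94848 + 171648 + 110409)*(1/75248)) - 70976 = (-127687/152052 + 437914*(1/75248)) - 70976 = (-127687/152052 + 218957/37624) - 70976 = 7122188519/1430201112 - 70976 = -101502831936793/1430201112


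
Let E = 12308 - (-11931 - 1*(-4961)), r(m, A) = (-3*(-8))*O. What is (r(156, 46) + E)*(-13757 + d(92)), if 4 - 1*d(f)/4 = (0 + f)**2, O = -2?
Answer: -915290310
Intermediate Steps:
r(m, A) = -48 (r(m, A) = -3*(-8)*(-2) = 24*(-2) = -48)
E = 19278 (E = 12308 - (-11931 + 4961) = 12308 - 1*(-6970) = 12308 + 6970 = 19278)
d(f) = 16 - 4*f**2 (d(f) = 16 - 4*(0 + f)**2 = 16 - 4*f**2)
(r(156, 46) + E)*(-13757 + d(92)) = (-48 + 19278)*(-13757 + (16 - 4*92**2)) = 19230*(-13757 + (16 - 4*8464)) = 19230*(-13757 + (16 - 33856)) = 19230*(-13757 - 33840) = 19230*(-47597) = -915290310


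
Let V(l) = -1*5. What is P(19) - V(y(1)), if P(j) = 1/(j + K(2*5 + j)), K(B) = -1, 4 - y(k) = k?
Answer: 91/18 ≈ 5.0556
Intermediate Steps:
y(k) = 4 - k
V(l) = -5
P(j) = 1/(-1 + j) (P(j) = 1/(j - 1) = 1/(-1 + j))
P(19) - V(y(1)) = 1/(-1 + 19) - 1*(-5) = 1/18 + 5 = 91/18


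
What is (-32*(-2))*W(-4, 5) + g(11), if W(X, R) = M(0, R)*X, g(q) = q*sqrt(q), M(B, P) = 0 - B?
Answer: 11*sqrt(11) ≈ 36.483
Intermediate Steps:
M(B, P) = -B
g(q) = q**(3/2)
W(X, R) = 0 (W(X, R) = (-1*0)*X = 0*X = 0)
(-32*(-2))*W(-4, 5) + g(11) = -32*(-2)*0 + 11**(3/2) = 64*0 + 11*sqrt(11) = 0 + 11*sqrt(11) = 11*sqrt(11)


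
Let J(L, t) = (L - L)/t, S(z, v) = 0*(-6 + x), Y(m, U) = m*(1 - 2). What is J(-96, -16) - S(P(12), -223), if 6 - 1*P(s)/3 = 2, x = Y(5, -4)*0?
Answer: 0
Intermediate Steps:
Y(m, U) = -m (Y(m, U) = m*(-1) = -m)
x = 0 (x = -1*5*0 = -5*0 = 0)
P(s) = 12 (P(s) = 18 - 3*2 = 18 - 6 = 12)
S(z, v) = 0 (S(z, v) = 0*(-6 + 0) = 0*(-6) = 0)
J(L, t) = 0 (J(L, t) = 0/t = 0)
J(-96, -16) - S(P(12), -223) = 0 - 1*0 = 0 + 0 = 0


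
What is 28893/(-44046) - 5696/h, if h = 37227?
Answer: -49129101/60729646 ≈ -0.80898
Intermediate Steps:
28893/(-44046) - 5696/h = 28893/(-44046) - 5696/37227 = 28893*(-1/44046) - 5696*1/37227 = -9631/14682 - 5696/37227 = -49129101/60729646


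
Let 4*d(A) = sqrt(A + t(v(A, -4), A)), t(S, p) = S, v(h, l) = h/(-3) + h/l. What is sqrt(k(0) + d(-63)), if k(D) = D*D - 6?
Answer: sqrt(-96 + 2*I*sqrt(105))/4 ≈ 0.26 + 2.4632*I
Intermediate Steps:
v(h, l) = -h/3 + h/l (v(h, l) = h*(-1/3) + h/l = -h/3 + h/l)
k(D) = -6 + D**2 (k(D) = D**2 - 6 = -6 + D**2)
d(A) = sqrt(15)*sqrt(A)/24 (d(A) = sqrt(A + (-A/3 + A/(-4)))/4 = sqrt(A + (-A/3 + A*(-1/4)))/4 = sqrt(A + (-A/3 - A/4))/4 = sqrt(A - 7*A/12)/4 = sqrt(5*A/12)/4 = (sqrt(15)*sqrt(A)/6)/4 = sqrt(15)*sqrt(A)/24)
sqrt(k(0) + d(-63)) = sqrt((-6 + 0**2) + sqrt(15)*sqrt(-63)/24) = sqrt((-6 + 0) + sqrt(15)*(3*I*sqrt(7))/24) = sqrt(-6 + I*sqrt(105)/8)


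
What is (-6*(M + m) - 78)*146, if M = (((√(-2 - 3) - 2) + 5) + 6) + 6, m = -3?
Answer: -21900 - 876*I*√5 ≈ -21900.0 - 1958.8*I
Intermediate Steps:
M = 15 + I*√5 (M = (((√(-5) - 2) + 5) + 6) + 6 = (((I*√5 - 2) + 5) + 6) + 6 = (((-2 + I*√5) + 5) + 6) + 6 = ((3 + I*√5) + 6) + 6 = (9 + I*√5) + 6 = 15 + I*√5 ≈ 15.0 + 2.2361*I)
(-6*(M + m) - 78)*146 = (-6*((15 + I*√5) - 3) - 78)*146 = (-6*(12 + I*√5) - 78)*146 = ((-72 - 6*I*√5) - 78)*146 = (-150 - 6*I*√5)*146 = -21900 - 876*I*√5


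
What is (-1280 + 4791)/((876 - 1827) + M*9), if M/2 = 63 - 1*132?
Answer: -3511/2193 ≈ -1.6010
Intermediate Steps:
M = -138 (M = 2*(63 - 1*132) = 2*(63 - 132) = 2*(-69) = -138)
(-1280 + 4791)/((876 - 1827) + M*9) = (-1280 + 4791)/((876 - 1827) - 138*9) = 3511/(-951 - 1242) = 3511/(-2193) = 3511*(-1/2193) = -3511/2193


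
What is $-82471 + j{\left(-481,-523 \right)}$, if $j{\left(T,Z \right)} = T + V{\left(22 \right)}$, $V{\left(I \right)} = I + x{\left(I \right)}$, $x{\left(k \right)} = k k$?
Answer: $-82446$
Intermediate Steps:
$x{\left(k \right)} = k^{2}$
$V{\left(I \right)} = I + I^{2}$
$j{\left(T,Z \right)} = 506 + T$ ($j{\left(T,Z \right)} = T + 22 \left(1 + 22\right) = T + 22 \cdot 23 = T + 506 = 506 + T$)
$-82471 + j{\left(-481,-523 \right)} = -82471 + \left(506 - 481\right) = -82471 + 25 = -82446$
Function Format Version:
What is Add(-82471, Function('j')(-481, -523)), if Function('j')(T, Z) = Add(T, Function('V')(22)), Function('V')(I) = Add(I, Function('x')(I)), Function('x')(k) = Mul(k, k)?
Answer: -82446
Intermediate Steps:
Function('x')(k) = Pow(k, 2)
Function('V')(I) = Add(I, Pow(I, 2))
Function('j')(T, Z) = Add(506, T) (Function('j')(T, Z) = Add(T, Mul(22, Add(1, 22))) = Add(T, Mul(22, 23)) = Add(T, 506) = Add(506, T))
Add(-82471, Function('j')(-481, -523)) = Add(-82471, Add(506, -481)) = Add(-82471, 25) = -82446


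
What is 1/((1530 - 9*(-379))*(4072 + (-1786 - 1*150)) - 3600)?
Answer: 1/10550376 ≈ 9.4783e-8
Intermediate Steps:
1/((1530 - 9*(-379))*(4072 + (-1786 - 1*150)) - 3600) = 1/((1530 + 3411)*(4072 + (-1786 - 150)) - 3600) = 1/(4941*(4072 - 1936) - 3600) = 1/(4941*2136 - 3600) = 1/(10553976 - 3600) = 1/10550376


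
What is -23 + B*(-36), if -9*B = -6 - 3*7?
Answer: -131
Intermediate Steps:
B = 3 (B = -(-6 - 3*7)/9 = -(-6 - 21)/9 = -1/9*(-27) = 3)
-23 + B*(-36) = -23 + 3*(-36) = -23 - 108 = -131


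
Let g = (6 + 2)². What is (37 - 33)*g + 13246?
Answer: 13502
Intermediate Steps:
g = 64 (g = 8² = 64)
(37 - 33)*g + 13246 = (37 - 33)*64 + 13246 = 4*64 + 13246 = 256 + 13246 = 13502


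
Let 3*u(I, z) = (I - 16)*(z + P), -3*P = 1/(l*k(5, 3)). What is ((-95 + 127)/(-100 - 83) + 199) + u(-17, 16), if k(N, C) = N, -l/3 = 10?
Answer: 625879/27450 ≈ 22.801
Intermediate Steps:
l = -30 (l = -3*10 = -30)
P = 1/450 (P = -1/(3*(-30)*5) = -(-1)/(90*5) = -1/3*(-1/150) = 1/450 ≈ 0.0022222)
u(I, z) = (-16 + I)*(1/450 + z)/3 (u(I, z) = ((I - 16)*(z + 1/450))/3 = ((-16 + I)*(1/450 + z))/3 = (-16 + I)*(1/450 + z)/3)
((-95 + 127)/(-100 - 83) + 199) + u(-17, 16) = ((-95 + 127)/(-100 - 83) + 199) + (-8/675 - 16/3*16 + (1/1350)*(-17) + (1/3)*(-17)*16) = (32/(-183) + 199) + (-8/675 - 256/3 - 17/1350 - 272/3) = (32*(-1/183) + 199) - 79211/450 = (-32/183 + 199) - 79211/450 = 36385/183 - 79211/450 = 625879/27450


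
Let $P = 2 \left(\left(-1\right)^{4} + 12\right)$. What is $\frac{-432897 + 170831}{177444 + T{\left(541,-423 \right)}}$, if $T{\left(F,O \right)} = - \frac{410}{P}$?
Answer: $- \frac{3406858}{2306567} \approx -1.477$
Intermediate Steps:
$P = 26$ ($P = 2 \left(1 + 12\right) = 2 \cdot 13 = 26$)
$T{\left(F,O \right)} = - \frac{205}{13}$ ($T{\left(F,O \right)} = - \frac{410}{26} = \left(-410\right) \frac{1}{26} = - \frac{205}{13}$)
$\frac{-432897 + 170831}{177444 + T{\left(541,-423 \right)}} = \frac{-432897 + 170831}{177444 - \frac{205}{13}} = - \frac{262066}{\frac{2306567}{13}} = \left(-262066\right) \frac{13}{2306567} = - \frac{3406858}{2306567}$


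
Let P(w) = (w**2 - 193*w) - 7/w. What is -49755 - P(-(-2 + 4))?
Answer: -100297/2 ≈ -50149.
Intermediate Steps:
P(w) = w**2 - 193*w - 7/w
-49755 - P(-(-2 + 4)) = -49755 - (-7 + (-(-2 + 4))**2*(-193 - (-2 + 4)))/((-(-2 + 4))) = -49755 - (-7 + (-1*2)**2*(-193 - 1*2))/((-1*2)) = -49755 - (-7 + (-2)**2*(-193 - 2))/(-2) = -49755 - (-1)*(-7 + 4*(-195))/2 = -49755 - (-1)*(-7 - 780)/2 = -49755 - (-1)*(-787)/2 = -49755 - 1*787/2 = -49755 - 787/2 = -100297/2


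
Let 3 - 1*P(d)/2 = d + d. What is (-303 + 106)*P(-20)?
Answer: -16942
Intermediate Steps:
P(d) = 6 - 4*d (P(d) = 6 - 2*(d + d) = 6 - 4*d)
(-303 + 106)*P(-20) = (-303 + 106)*(6 - 4*(-20)) = -197*(6 + 80) = -197*86 = -16942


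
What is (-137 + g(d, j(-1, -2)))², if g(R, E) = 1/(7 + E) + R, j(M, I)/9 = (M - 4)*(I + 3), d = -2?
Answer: 27910089/1444 ≈ 19328.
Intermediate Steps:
j(M, I) = 9*(-4 + M)*(3 + I) (j(M, I) = 9*((M - 4)*(I + 3)) = 9*((-4 + M)*(3 + I)) = 9*(-4 + M)*(3 + I))
g(R, E) = R + 1/(7 + E)
(-137 + g(d, j(-1, -2)))² = (-137 + (1 + 7*(-2) + (-108 - 36*(-2) + 27*(-1) + 9*(-2)*(-1))*(-2))/(7 + (-108 - 36*(-2) + 27*(-1) + 9*(-2)*(-1))))² = (-137 + (1 - 14 + (-108 + 72 - 27 + 18)*(-2))/(7 + (-108 + 72 - 27 + 18)))² = (-137 + (1 - 14 - 45*(-2))/(7 - 45))² = (-137 + (1 - 14 + 90)/(-38))² = (-137 - 1/38*77)² = (-137 - 77/38)² = (-5283/38)² = 27910089/1444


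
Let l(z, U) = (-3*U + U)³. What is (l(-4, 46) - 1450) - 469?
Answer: -780607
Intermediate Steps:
l(z, U) = -8*U³ (l(z, U) = (-2*U)³ = -8*U³)
(l(-4, 46) - 1450) - 469 = (-8*46³ - 1450) - 469 = (-8*97336 - 1450) - 469 = (-778688 - 1450) - 469 = -780138 - 469 = -780607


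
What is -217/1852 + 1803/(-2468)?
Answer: -484339/571342 ≈ -0.84772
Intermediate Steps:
-217/1852 + 1803/(-2468) = -217*1/1852 + 1803*(-1/2468) = -217/1852 - 1803/2468 = -484339/571342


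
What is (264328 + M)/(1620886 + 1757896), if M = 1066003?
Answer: 1330331/3378782 ≈ 0.39373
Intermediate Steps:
(264328 + M)/(1620886 + 1757896) = (264328 + 1066003)/(1620886 + 1757896) = 1330331/3378782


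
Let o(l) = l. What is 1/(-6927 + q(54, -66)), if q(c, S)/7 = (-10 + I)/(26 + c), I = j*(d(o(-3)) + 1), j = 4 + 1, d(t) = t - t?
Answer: -16/110839 ≈ -0.00014435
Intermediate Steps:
d(t) = 0
j = 5
I = 5 (I = 5*(0 + 1) = 5*1 = 5)
q(c, S) = -35/(26 + c) (q(c, S) = 7*((-10 + 5)/(26 + c)) = 7*(-5/(26 + c)) = -35/(26 + c))
1/(-6927 + q(54, -66)) = 1/(-6927 - 35/(26 + 54)) = 1/(-6927 - 35/80) = 1/(-6927 - 35*1/80) = 1/(-6927 - 7/16) = 1/(-110839/16) = -16/110839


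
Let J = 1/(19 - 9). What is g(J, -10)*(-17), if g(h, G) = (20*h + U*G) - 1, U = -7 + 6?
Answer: -187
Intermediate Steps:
U = -1
J = ⅒ (J = 1/10 = ⅒ ≈ 0.10000)
g(h, G) = -1 - G + 20*h (g(h, G) = (20*h - G) - 1 = (-G + 20*h) - 1 = -1 - G + 20*h)
g(J, -10)*(-17) = (-1 - 1*(-10) + 20*(⅒))*(-17) = (-1 + 10 + 2)*(-17) = 11*(-17) = -187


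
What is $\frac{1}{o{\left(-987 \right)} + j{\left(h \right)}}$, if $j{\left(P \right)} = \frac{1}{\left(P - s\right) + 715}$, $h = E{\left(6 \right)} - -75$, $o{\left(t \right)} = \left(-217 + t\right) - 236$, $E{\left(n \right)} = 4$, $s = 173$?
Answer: $- \frac{621}{894239} \approx -0.00069445$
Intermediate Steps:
$o{\left(t \right)} = -453 + t$
$h = 79$ ($h = 4 - -75 = 4 + 75 = 79$)
$j{\left(P \right)} = \frac{1}{542 + P}$ ($j{\left(P \right)} = \frac{1}{\left(P - 173\right) + 715} = \frac{1}{\left(-173 + P\right) + 715} = \frac{1}{542 + P}$)
$\frac{1}{o{\left(-987 \right)} + j{\left(h \right)}} = \frac{1}{\left(-453 - 987\right) + \frac{1}{542 + 79}} = \frac{1}{-1440 + \frac{1}{621}} = \frac{1}{- \frac{894239}{621}} = - \frac{621}{894239}$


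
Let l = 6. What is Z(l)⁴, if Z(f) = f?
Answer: 1296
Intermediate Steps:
Z(l)⁴ = 6⁴ = 1296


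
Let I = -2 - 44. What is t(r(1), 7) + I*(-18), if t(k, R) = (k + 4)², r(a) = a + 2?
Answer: 877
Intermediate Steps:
r(a) = 2 + a
I = -46
t(k, R) = (4 + k)²
t(r(1), 7) + I*(-18) = (4 + (2 + 1))² - 46*(-18) = (4 + 3)² + 828 = 7² + 828 = 49 + 828 = 877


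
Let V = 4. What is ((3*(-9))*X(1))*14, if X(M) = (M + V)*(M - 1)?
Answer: 0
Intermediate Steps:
X(M) = (-1 + M)*(4 + M) (X(M) = (M + 4)*(M - 1) = (4 + M)*(-1 + M) = (-1 + M)*(4 + M))
((3*(-9))*X(1))*14 = ((3*(-9))*(-4 + 1² + 3*1))*14 = -27*(-4 + 1 + 3)*14 = -27*0*14 = 0*14 = 0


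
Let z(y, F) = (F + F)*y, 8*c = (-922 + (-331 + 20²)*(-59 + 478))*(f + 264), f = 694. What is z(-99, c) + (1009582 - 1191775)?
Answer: -1327630755/2 ≈ -6.6382e+8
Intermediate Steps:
c = 13406731/4 (c = ((-922 + (-331 + 20²)*(-59 + 478))*(694 + 264))/8 = ((-922 + (-331 + 400)*419)*958)/8 = ((-922 + 69*419)*958)/8 = ((-922 + 28911)*958)/8 = (27989*958)/8 = (⅛)*26813462 = 13406731/4 ≈ 3.3517e+6)
z(y, F) = 2*F*y (z(y, F) = (2*F)*y = 2*F*y)
z(-99, c) + (1009582 - 1191775) = 2*(13406731/4)*(-99) + (1009582 - 1191775) = -1327266369/2 - 182193 = -1327630755/2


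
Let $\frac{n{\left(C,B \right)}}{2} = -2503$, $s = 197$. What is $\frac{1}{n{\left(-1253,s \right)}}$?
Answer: $- \frac{1}{5006} \approx -0.00019976$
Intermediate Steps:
$n{\left(C,B \right)} = -5006$ ($n{\left(C,B \right)} = 2 \left(-2503\right) = -5006$)
$\frac{1}{n{\left(-1253,s \right)}} = \frac{1}{-5006} = - \frac{1}{5006}$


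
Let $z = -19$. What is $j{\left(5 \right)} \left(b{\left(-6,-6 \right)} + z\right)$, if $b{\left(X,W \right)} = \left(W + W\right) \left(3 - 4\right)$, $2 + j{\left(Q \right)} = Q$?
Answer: $-21$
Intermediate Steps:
$j{\left(Q \right)} = -2 + Q$
$b{\left(X,W \right)} = - 2 W$ ($b{\left(X,W \right)} = 2 W \left(-1\right) = - 2 W$)
$j{\left(5 \right)} \left(b{\left(-6,-6 \right)} + z\right) = \left(-2 + 5\right) \left(\left(-2\right) \left(-6\right) - 19\right) = 3 \left(12 - 19\right) = 3 \left(-7\right) = -21$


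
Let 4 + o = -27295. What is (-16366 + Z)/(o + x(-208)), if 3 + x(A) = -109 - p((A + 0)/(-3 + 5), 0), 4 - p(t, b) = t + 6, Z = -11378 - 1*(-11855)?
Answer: 15889/27513 ≈ 0.57751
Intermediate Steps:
Z = 477 (Z = -11378 + 11855 = 477)
p(t, b) = -2 - t (p(t, b) = 4 - (t + 6) = 4 - (6 + t) = 4 + (-6 - t) = -2 - t)
x(A) = -110 + A/2 (x(A) = -3 + (-109 - (-2 - (A + 0)/(-3 + 5))) = -3 + (-109 - (-2 - A/2)) = -3 + (-109 + (2 + A/2)) = -3 + (-107 + A/2) = -110 + A/2)
o = -27299 (o = -4 - 27295 = -27299)
(-16366 + Z)/(o + x(-208)) = (-16366 + 477)/(-27299 + (-110 + (½)*(-208))) = -15889/(-27299 + (-110 - 104)) = -15889/(-27299 - 214) = -15889/(-27513) = -15889*(-1/27513) = 15889/27513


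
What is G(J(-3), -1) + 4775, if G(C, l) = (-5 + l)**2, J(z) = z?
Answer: 4811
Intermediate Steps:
G(J(-3), -1) + 4775 = (-5 - 1)**2 + 4775 = (-6)**2 + 4775 = 36 + 4775 = 4811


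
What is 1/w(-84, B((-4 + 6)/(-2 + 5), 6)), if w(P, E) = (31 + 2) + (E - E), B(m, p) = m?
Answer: 1/33 ≈ 0.030303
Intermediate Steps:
w(P, E) = 33 (w(P, E) = 33 + 0 = 33)
1/w(-84, B((-4 + 6)/(-2 + 5), 6)) = 1/33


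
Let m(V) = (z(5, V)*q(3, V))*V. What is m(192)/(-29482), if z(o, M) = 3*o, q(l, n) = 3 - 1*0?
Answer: -4320/14741 ≈ -0.29306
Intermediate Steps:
q(l, n) = 3 (q(l, n) = 3 + 0 = 3)
m(V) = 45*V (m(V) = ((3*5)*3)*V = (15*3)*V = 45*V)
m(192)/(-29482) = (45*192)/(-29482) = 8640*(-1/29482) = -4320/14741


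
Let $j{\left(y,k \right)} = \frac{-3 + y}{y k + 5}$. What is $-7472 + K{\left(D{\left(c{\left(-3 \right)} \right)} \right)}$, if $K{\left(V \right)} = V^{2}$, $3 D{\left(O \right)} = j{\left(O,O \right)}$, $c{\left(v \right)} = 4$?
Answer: $- \frac{29656367}{3969} \approx -7472.0$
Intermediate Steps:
$j{\left(y,k \right)} = \frac{-3 + y}{5 + k y}$ ($j{\left(y,k \right)} = \frac{-3 + y}{k y + 5} = \frac{-3 + y}{5 + k y}$)
$D{\left(O \right)} = \frac{-3 + O}{3 \left(5 + O^{2}\right)}$ ($D{\left(O \right)} = \frac{\frac{1}{5 + O O} \left(-3 + O\right)}{3} = \frac{\frac{1}{5 + O^{2}} \left(-3 + O\right)}{3} = \frac{-3 + O}{3 \left(5 + O^{2}\right)}$)
$-7472 + K{\left(D{\left(c{\left(-3 \right)} \right)} \right)} = -7472 + \left(\frac{-3 + 4}{3 \left(5 + 4^{2}\right)}\right)^{2} = -7472 + \left(\frac{1}{3} \frac{1}{5 + 16} \cdot 1\right)^{2} = -7472 + \left(\frac{1}{3} \cdot \frac{1}{21} \cdot 1\right)^{2} = -7472 + \left(\frac{1}{63}\right)^{2} = -7472 + \frac{1}{3969} = - \frac{29656367}{3969}$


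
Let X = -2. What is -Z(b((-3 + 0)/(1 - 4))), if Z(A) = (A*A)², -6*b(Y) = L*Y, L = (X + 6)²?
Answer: -4096/81 ≈ -50.568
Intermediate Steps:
L = 16 (L = (-2 + 6)² = 4² = 16)
b(Y) = -8*Y/3
Z(A) = A⁴ (Z(A) = (A²)² = A⁴)
-Z(b((-3 + 0)/(1 - 4))) = -(-8*(-3 + 0)/(3*(1 - 4)))⁴ = -(-(-8)/(-3))⁴ = -(-(-8)*(-1)/3)⁴ = -(-8/3*1)⁴ = -(-8/3)⁴ = -1*4096/81 = -4096/81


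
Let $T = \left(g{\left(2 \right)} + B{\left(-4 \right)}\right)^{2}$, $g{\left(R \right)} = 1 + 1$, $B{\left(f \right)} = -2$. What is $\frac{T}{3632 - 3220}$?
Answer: $0$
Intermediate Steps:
$g{\left(R \right)} = 2$
$T = 0$ ($T = \left(2 - 2\right)^{2} = 0^{2} = 0$)
$\frac{T}{3632 - 3220} = \frac{1}{3632 - 3220} \cdot 0 = \frac{1}{412} \cdot 0 = 0$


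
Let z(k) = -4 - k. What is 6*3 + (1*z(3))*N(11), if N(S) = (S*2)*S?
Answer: -1676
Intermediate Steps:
N(S) = 2*S² (N(S) = (2*S)*S = 2*S²)
6*3 + (1*z(3))*N(11) = 6*3 + (1*(-4 - 1*3))*(2*11²) = 18 + (1*(-4 - 3))*(2*121) = 18 + (1*(-7))*242 = 18 - 7*242 = 18 - 1694 = -1676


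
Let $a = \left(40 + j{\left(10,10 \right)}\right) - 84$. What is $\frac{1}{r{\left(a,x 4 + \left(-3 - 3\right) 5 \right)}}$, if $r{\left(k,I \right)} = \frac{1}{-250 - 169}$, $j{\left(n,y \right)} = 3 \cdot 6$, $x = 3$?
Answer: $-419$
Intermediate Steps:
$j{\left(n,y \right)} = 18$
$a = -26$ ($a = \left(40 + 18\right) - 84 = 58 - 84 = -26$)
$r{\left(k,I \right)} = - \frac{1}{419}$ ($r{\left(k,I \right)} = \frac{1}{-419} = - \frac{1}{419}$)
$\frac{1}{r{\left(a,x 4 + \left(-3 - 3\right) 5 \right)}} = \frac{1}{- \frac{1}{419}} = -419$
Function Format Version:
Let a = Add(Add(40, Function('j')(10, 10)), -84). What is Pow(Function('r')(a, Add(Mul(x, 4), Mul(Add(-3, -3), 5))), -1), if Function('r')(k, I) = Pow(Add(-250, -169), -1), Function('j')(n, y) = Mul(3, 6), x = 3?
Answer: -419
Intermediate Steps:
Function('j')(n, y) = 18
a = -26 (a = Add(Add(40, 18), -84) = Add(58, -84) = -26)
Function('r')(k, I) = Rational(-1, 419) (Function('r')(k, I) = Pow(-419, -1) = Rational(-1, 419))
Pow(Function('r')(a, Add(Mul(x, 4), Mul(Add(-3, -3), 5))), -1) = Pow(Rational(-1, 419), -1) = -419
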